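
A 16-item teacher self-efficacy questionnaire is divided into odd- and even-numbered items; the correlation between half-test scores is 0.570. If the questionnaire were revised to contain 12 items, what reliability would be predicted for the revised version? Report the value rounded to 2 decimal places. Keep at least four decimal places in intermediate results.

0.67

First correct the split-half correlation to full-test reliability: r_full = 2 × 0.570 / (1 + 0.570) ≈ 0.7261
Then adjust to 12 items: n = 12/16 = 0.7500
r_new = n·r_full / (1 + (n − 1)·r_full) = 0.5446 / 0.8185 ≈ 0.6654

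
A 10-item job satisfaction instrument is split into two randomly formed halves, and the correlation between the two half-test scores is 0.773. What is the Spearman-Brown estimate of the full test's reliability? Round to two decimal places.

0.87

Apply the Spearman-Brown correction with n = 2:
r_full = 2(0.773) / (1 + 0.773)
       = 1.5460 / 1.7730 = 0.8720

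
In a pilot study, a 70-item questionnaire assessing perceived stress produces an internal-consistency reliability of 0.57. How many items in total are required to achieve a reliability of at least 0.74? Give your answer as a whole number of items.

Rearranging the Spearman-Brown formula for n,
n = r*(1 − r) / [ r (1 − r*) ]
n = 0.74 × (1 − 0.57) / [ 0.57 × (1 − 0.74) ]
n = 0.3182 / 0.1482 ≈ 2.1471
Items needed = n × 70 = 2.1471 × 70 ≈ 150.30 → round up to 151

151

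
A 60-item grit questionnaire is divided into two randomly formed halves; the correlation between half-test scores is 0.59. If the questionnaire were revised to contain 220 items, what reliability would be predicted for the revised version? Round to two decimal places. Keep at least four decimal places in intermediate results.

First correct the split-half correlation to full-test reliability: r_full = 2 × 0.59 / (1 + 0.59) ≈ 0.7421
Then adjust to 220 items: n = 220/60 = 3.6667
r_new = n·r_full / (1 + (n − 1)·r_full) = 2.7211 / 2.9790 ≈ 0.9134

0.91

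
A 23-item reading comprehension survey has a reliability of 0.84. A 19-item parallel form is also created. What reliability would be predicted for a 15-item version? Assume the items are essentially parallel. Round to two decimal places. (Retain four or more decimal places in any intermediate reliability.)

0.77

Only the ratio of lengths matters: n = 15/23 = 0.6522
r_{15} = n·r / (1 + (n − 1)·r) = 0.5478 / 0.7078 ≈ 0.7739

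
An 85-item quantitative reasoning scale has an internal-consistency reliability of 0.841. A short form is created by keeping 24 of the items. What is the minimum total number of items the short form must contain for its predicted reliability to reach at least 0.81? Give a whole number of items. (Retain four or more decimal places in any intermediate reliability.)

69

First, r for the 24-item form: n = 24/85 = 0.2824, so r_24 = 0.2824·0.841/(1 + (0.2824 − 1)·0.841) = 0.5990
Then solve for n' with r_old = 0.5990, r_target = 0.81: n' = 0.81(1 − 0.5990)/[0.5990(1 − 0.81)] = 2.8540
Items = 2.8540 × 24 ≈ 68.50 → 69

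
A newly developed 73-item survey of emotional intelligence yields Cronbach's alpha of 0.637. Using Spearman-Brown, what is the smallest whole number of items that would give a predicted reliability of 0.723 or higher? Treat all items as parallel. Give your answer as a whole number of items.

109

Rearranging the Spearman-Brown formula for n,
n = r*(1 − r) / [ r (1 − r*) ]
n = 0.723 × (1 − 0.637) / [ 0.637 × (1 − 0.723) ]
n = 0.262449 / 0.176449 ≈ 1.4874
1.4874 × 73 = 108.58 → 109 items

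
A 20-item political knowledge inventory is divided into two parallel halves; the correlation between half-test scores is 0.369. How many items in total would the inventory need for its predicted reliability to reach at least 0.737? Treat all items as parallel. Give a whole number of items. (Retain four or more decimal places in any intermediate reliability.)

Corrected full-test reliability: r_full = 2 × 0.369 / (1 + 0.369) ≈ 0.5391
Solve Spearman-Brown for n: n = 0.737(1 − 0.5391) / [0.5391(1 − 0.737)] = 2.3958
Items = 2.3958 × 20 ≈ 47.92 → 48

48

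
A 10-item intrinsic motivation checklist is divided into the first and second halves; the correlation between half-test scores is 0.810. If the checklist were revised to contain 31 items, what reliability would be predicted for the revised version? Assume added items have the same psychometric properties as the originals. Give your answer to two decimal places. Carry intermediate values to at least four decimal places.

Full-test reliability from the split-half r: r_full = 2(0.810)/(1 + 0.810) = 0.8950
Length factor from 10 to 31 items: n = 31/10 = 3.1000
r_new = n·r_full / (1 + (n − 1)·r_full) = 2.7745 / 2.8795 ≈ 0.9635

0.96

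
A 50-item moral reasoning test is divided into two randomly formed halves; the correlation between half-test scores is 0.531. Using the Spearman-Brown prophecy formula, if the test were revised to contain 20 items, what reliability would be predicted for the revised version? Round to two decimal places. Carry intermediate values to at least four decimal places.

Full-test reliability from the split-half r: r_full = 2(0.531)/(1 + 0.531) = 0.6937
Length factor from 50 to 20 items: n = 20/50 = 0.4000
r_new = n·r_full / (1 + (n − 1)·r_full) = 0.2775 / 0.5838 ≈ 0.4753

0.48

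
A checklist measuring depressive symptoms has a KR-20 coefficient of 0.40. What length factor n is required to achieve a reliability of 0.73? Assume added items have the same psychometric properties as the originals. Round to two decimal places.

4.06

n = [0.73 × 0.60] / [0.40 × 0.27]
n = 0.4380 / 0.1080 ≈ 4.0556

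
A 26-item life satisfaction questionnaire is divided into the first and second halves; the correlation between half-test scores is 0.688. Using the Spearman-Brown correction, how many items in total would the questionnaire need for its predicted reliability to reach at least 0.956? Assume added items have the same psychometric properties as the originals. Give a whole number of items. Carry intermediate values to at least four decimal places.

129

Corrected full-test reliability: r_full = 2 × 0.688 / (1 + 0.688) ≈ 0.8152
Solve Spearman-Brown for n: n = 0.956(1 − 0.8152) / [0.8152(1 − 0.956)] = 4.9254
Items = 4.9254 × 26 ≈ 128.06 → 129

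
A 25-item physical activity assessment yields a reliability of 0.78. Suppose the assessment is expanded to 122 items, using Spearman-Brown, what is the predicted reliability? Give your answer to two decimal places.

The new length is 122/25 = 4.88 times the old.
r_new = 4.88·0.78 / [1 + (4.88 − 1)·0.78]
     = 3.8064 / 4.0264 = 0.9454

0.95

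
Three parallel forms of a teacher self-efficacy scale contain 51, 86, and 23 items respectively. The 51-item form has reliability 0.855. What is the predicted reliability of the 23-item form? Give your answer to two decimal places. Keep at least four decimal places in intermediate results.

0.73

The 86-item form is not needed; work directly from the 51-item form with n = 23/51 = 0.4510.
r_{23} = n·r / (1 + (n − 1)·r) = 0.3856 / 0.5306 ≈ 0.7267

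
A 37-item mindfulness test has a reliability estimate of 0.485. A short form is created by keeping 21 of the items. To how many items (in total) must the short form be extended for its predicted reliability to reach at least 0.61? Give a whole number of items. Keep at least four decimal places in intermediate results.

62

Short-form reliability: n = 21/37 = 0.5676; r_21 = n·r/(1+(n−1)r) ≈ 0.3483
Then solve for n' with r_old = 0.3483, r_target = 0.61: n' = 0.61(1 − 0.3483)/[0.3483(1 − 0.61)] = 2.9266
Items = 2.9266 × 21 ≈ 61.46 → 62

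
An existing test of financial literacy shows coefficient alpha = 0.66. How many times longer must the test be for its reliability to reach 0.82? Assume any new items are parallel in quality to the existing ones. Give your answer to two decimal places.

Spearman-Brown solved for the length factor n:
n = r_target (1 − r_old) / [ r_old (1 − r_target) ]
n = 0.82 × (1 − 0.66) / [ 0.66 × (1 − 0.82) ]
n = 0.2788 / 0.1188 ≈ 2.3468

2.35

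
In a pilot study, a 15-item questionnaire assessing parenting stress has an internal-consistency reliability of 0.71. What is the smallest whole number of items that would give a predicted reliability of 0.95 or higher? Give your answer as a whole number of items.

117

n = 0.95(1 − 0.71) / [0.71(1 − 0.95)]
  = 0.2755 / 0.0355 = 7.7606
So the test needs 7.7606 × 15 ≈ 116.41 items; rounding up, 117.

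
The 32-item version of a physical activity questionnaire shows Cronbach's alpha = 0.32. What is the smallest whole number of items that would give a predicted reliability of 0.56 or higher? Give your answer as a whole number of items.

87

Spearman-Brown solved for the length factor n:
n = r_target (1 − r_old) / [ r_old (1 − r_target) ]
n = [0.56 × 0.68] / [0.32 × 0.44]
n = 0.3808 / 0.1408 ≈ 2.7045
Items needed = n × 32 = 2.7045 × 32 ≈ 86.54 → round up to 87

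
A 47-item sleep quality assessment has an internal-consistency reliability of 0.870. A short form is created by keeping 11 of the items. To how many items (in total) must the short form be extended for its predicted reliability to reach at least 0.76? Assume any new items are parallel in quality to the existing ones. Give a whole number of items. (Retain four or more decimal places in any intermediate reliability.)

23

Short-form reliability: n = 11/47 = 0.2340; r_11 = n·r/(1+(n−1)r) ≈ 0.6103
Then solve for n' with r_old = 0.6103, r_target = 0.76: n' = 0.76(1 − 0.6103)/[0.6103(1 − 0.76)] = 2.0220
Items = 2.0220 × 11 ≈ 22.24 → 23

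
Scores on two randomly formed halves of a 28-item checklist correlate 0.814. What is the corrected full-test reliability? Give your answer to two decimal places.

0.90

The full test is twice the length of either half (n = 2).
r_full = 2(0.814) / (1 + 0.814)
r_full = 1.6280 / 1.8140 ≈ 0.8975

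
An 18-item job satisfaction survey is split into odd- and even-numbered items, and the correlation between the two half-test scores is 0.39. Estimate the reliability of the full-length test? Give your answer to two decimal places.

0.56

The full test is twice the length of either half (n = 2).
r_full = 2r_hh / (1 + r_hh) = 2 × 0.39 / (1 + 0.39)
r_full = 0.7800 / 1.3900 ≈ 0.5612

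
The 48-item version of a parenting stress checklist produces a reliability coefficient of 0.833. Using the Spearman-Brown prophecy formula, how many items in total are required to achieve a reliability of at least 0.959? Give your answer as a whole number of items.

n = [0.959 × 0.167] / [0.833 × 0.041]
  = 0.160153 / 0.034153 = 4.6893
So the test needs 4.6893 × 48 ≈ 225.09 items; rounding up, 226.

226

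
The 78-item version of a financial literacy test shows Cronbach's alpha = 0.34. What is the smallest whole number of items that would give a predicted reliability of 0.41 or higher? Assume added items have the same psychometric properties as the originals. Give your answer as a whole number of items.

Invert Spearman-Brown to solve for n:
n = r*(1 − r) / [ r (1 − r*) ]
n = [0.41 × 0.66] / [0.34 × 0.59]
  = 0.2706 / 0.2006 = 1.3490
So the test needs 1.3490 × 78 ≈ 105.22 items; rounding up, 106.

106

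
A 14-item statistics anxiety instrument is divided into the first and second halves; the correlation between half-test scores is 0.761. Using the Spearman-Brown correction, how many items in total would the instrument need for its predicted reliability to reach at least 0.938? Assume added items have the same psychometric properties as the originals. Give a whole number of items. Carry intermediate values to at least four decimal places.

34

Corrected full-test reliability: r_full = 2 × 0.761 / (1 + 0.761) ≈ 0.8643
Solve Spearman-Brown for n: n = 0.938(1 − 0.8643) / [0.8643(1 − 0.938)] = 2.3753
Required items = 2.3753 × 14 = 33.25, so 34 items.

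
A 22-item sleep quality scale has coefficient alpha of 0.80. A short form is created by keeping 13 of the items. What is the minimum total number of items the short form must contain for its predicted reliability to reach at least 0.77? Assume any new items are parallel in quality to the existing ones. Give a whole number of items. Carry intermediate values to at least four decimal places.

First, r for the 13-item form: n = 13/22 = 0.5909, so r_13 = 0.5909·0.80/(1 + (0.5909 − 1)·0.80) = 0.7027
Length factor from the short form to reach 0.77: n' = 0.77(1 − 0.7027) / [0.7027(1 − 0.77)] ≈ 1.4164
Total items = 1.4164 × 13 = 18.41, rounded up to 19.

19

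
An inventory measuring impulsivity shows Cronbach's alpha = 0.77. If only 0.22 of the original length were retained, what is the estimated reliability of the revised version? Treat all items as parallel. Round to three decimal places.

r_new = 0.22·0.77 / [1 + (0.22 − 1)·0.77]
r_new = 0.1694 / 0.3994 ≈ 0.4241

0.424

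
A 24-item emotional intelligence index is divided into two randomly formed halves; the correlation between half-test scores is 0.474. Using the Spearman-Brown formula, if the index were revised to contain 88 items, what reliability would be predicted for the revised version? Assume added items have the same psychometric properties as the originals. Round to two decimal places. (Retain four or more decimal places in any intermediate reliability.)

0.87

Full-test reliability from the split-half r: r_full = 2(0.474)/(1 + 0.474) = 0.6431
Length factor from 24 to 88 items: n = 88/24 = 3.6667
r_new = n·r_full / (1 + (n − 1)·r_full) = 2.3581 / 2.7150 ≈ 0.8685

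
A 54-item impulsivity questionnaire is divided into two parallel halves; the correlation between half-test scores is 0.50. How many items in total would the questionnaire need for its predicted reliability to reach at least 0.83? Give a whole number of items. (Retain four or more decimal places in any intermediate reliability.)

132

r_full = 2(0.50)/(1 + 0.50) = 0.6667
n = r_tgt(1 − r_full) / [r_full(1 − r_tgt)] = 0.83 × 0.3333 / (0.6667 × 0.17) ≈ 2.4408
Required items = 2.4408 × 54 = 131.80, so 132 items.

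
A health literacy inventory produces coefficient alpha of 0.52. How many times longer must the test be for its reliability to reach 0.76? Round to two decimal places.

2.92

Rearranging the Spearman-Brown formula for n,
n = r_target (1 − r_old) / [ r_old (1 − r_target) ]
n = [0.76 × 0.48] / [0.52 × 0.24]
  = 0.3648 / 0.1248 = 2.9231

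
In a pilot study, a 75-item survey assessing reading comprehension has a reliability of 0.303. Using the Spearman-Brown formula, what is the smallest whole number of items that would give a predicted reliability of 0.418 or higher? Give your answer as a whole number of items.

124

Spearman-Brown solved for the length factor n:
n = r_target (1 − r_old) / [ r_old (1 − r_target) ]
n = 0.418(1 − 0.303) / [0.303(1 − 0.418)]
  = 0.291346 / 0.176346 = 1.6521
Items needed = n × 75 = 1.6521 × 75 ≈ 123.91 → round up to 124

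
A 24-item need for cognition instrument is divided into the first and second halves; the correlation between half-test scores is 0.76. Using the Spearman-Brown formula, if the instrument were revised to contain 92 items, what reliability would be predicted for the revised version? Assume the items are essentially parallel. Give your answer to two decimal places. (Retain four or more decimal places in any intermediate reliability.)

0.96

First correct the split-half correlation to full-test reliability: r_full = 2 × 0.76 / (1 + 0.76) ≈ 0.8636
Then adjust to 92 items: n = 92/24 = 3.8333
r_new = n·r_full / (1 + (n − 1)·r_full) = 3.3104 / 3.4468 ≈ 0.9604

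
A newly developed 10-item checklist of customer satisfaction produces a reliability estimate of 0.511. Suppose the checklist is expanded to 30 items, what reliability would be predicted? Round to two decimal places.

0.76

Length ratio n = 30/10 = 3
Spearman-Brown: r_new = n·r / (1 + (n − 1)·r)
r_new = 3·0.511 / [1 + (3 − 1)·0.511]
r_new = 1.5330 / 2.0220 ≈ 0.7582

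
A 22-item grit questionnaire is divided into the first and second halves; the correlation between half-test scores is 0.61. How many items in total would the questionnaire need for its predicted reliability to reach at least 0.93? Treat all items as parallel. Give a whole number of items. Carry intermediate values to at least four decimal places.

r_full = 2(0.61)/(1 + 0.61) = 0.7578
Solve Spearman-Brown for n: n = 0.93(1 − 0.7578) / [0.7578(1 − 0.93)] = 4.2462
Required items = 4.2462 × 22 = 93.42, so 94 items.

94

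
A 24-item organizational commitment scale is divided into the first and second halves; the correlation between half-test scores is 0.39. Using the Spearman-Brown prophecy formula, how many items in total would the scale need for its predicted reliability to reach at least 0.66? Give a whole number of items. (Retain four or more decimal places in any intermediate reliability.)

37

r_full = 2(0.39)/(1 + 0.39) = 0.5612
Solve Spearman-Brown for n: n = 0.66(1 − 0.5612) / [0.5612(1 − 0.66)] = 1.5178
Items = 1.5178 × 24 ≈ 36.43 → 37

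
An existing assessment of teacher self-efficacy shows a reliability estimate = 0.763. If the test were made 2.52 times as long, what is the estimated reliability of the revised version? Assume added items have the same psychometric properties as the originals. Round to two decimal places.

0.89

By Spearman-Brown, r_new = n r / (1 + (n − 1) r).
r_new = (2.52 × 0.763) / (1 + (2.52 − 1) × 0.763)
r_new = 1.9228 / 2.1598 ≈ 0.8903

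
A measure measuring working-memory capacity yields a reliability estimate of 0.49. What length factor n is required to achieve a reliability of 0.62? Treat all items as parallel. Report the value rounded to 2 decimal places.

Spearman-Brown solved for the length factor n:
n = r_target (1 − r_old) / [ r_old (1 − r_target) ]
n = [0.62 × 0.51] / [0.49 × 0.38]
n = 0.3162 / 0.1862 ≈ 1.6982

1.70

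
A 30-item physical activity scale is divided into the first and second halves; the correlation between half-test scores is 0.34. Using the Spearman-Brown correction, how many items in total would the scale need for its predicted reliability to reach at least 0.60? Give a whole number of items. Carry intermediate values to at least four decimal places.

44

Corrected full-test reliability: r_full = 2 × 0.34 / (1 + 0.34) ≈ 0.5075
Solve Spearman-Brown for n: n = 0.60(1 − 0.5075) / [0.5075(1 − 0.60)] = 1.4557
Required items = 1.4557 × 30 = 43.67, so 44 items.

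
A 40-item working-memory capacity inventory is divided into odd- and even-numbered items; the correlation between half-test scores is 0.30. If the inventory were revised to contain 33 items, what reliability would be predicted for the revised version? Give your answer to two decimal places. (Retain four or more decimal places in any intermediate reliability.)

Spearman-Brown correction (n = 2): r_full = 2·0.30/(1 + 0.30) = 0.4615
Then adjust to 33 items: n = 33/40 = 0.8250
r_new = n·r_full / (1 + (n − 1)·r_full) = 0.3807 / 0.9192 ≈ 0.4142

0.41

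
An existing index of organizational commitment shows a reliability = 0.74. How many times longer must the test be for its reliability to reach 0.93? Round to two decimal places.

Rearranging the Spearman-Brown formula for n,
n = r*(1 − r) / [ r (1 − r*) ]
n = 0.93(1 − 0.74) / [0.74(1 − 0.93)]
n = 0.2418 / 0.0518 ≈ 4.6680

4.67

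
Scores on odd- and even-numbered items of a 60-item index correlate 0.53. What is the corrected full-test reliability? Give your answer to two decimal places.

0.69

r_full = 2(0.53) / (1 + 0.53)
       = 1.0600 / 1.5300 = 0.6928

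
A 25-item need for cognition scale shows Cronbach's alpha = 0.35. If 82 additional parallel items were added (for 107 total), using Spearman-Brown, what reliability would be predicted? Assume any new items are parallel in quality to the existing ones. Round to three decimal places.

0.697

n = 107/25 = 4.28
By Spearman-Brown, r_new = n r / (1 + (n − 1) r).
r_new = (4.28 × 0.35) / (1 + (4.28 − 1) × 0.35)
     = 1.4980 / 2.1480 = 0.6974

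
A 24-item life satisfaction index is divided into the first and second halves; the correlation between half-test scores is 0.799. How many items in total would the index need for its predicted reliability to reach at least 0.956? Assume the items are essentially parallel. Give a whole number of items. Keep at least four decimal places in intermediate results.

66

Corrected full-test reliability: r_full = 2 × 0.799 / (1 + 0.799) ≈ 0.8883
Solve Spearman-Brown for n: n = 0.956(1 − 0.8883) / [0.8883(1 − 0.956)] = 2.7321
Required items = 2.7321 × 24 = 65.57, so 66 items.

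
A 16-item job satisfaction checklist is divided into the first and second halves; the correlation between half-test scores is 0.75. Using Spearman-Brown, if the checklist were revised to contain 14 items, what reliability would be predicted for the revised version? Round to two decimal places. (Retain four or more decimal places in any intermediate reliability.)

Spearman-Brown correction (n = 2): r_full = 2·0.75/(1 + 0.75) = 0.8571
Length factor from 16 to 14 items: n = 14/16 = 0.8750
r_new = n·r_full / (1 + (n − 1)·r_full) = 0.7500 / 0.8929 ≈ 0.8400

0.84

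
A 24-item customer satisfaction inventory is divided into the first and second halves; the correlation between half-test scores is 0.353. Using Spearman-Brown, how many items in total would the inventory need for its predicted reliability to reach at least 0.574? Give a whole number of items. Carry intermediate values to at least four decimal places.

Corrected full-test reliability: r_full = 2 × 0.353 / (1 + 0.353) ≈ 0.5218
Solve Spearman-Brown for n: n = 0.574(1 − 0.5218) / [0.5218(1 − 0.574)] = 1.2348
Required items = 1.2348 × 24 = 29.64, so 30 items.

30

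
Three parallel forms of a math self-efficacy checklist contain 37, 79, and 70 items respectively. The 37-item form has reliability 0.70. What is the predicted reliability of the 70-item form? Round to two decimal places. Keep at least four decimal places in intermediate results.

0.82

Only the ratio of lengths matters: n = 70/37 = 1.8919
r_{70} = n·r / (1 + (n − 1)·r) = 1.3243 / 1.6243 ≈ 0.8153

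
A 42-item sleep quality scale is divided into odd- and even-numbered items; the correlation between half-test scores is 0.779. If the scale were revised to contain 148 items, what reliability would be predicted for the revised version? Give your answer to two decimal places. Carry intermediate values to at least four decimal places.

Full-test reliability from the split-half r: r_full = 2(0.779)/(1 + 0.779) = 0.8758
Then adjust to 148 items: n = 148/42 = 3.5238
r_new = n·r_full / (1 + (n − 1)·r_full) = 3.0861 / 3.2103 ≈ 0.9613

0.96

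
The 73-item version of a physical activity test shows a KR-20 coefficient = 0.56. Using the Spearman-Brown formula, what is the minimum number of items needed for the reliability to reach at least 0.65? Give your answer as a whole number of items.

Rearranging the Spearman-Brown formula for n,
n = r_target (1 − r_old) / [ r_old (1 − r_target) ]
n = 0.65(1 − 0.56) / [0.56(1 − 0.65)]
  = 0.2860 / 0.1960 = 1.4592
So the test needs 1.4592 × 73 ≈ 106.52 items; rounding up, 107.

107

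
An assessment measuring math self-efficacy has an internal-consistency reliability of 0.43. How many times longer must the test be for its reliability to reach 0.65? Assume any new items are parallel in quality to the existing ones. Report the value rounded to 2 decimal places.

Rearranging the Spearman-Brown formula for n,
n = r*(1 − r) / [ r (1 − r*) ]
n = 0.65 × (1 − 0.43) / [ 0.43 × (1 − 0.65) ]
n = 0.3705 / 0.1505 ≈ 2.4618

2.46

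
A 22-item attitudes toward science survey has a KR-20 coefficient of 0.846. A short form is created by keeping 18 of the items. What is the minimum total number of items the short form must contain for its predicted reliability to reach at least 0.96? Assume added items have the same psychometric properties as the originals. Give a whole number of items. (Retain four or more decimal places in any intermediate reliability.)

First, r for the 18-item form: n = 18/22 = 0.8182, so r_18 = 0.8182·0.846/(1 + (0.8182 − 1)·0.846) = 0.8180
Length factor from the short form to reach 0.96: n' = 0.96(1 − 0.8180) / [0.8180(1 − 0.96)] ≈ 5.3399
Items = 5.3399 × 18 ≈ 96.12 → 97

97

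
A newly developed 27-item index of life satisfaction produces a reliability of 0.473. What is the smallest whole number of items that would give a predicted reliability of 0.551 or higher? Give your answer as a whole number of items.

37

n = [0.551 × 0.527] / [0.473 × 0.449]
  = 0.290377 / 0.212377 = 1.3673
So the test needs 1.3673 × 27 ≈ 36.92 items; rounding up, 37.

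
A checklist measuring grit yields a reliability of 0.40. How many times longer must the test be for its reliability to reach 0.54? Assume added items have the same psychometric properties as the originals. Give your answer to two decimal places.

1.76

Rearranging the Spearman-Brown formula for n,
n = r*(1 − r) / [ r (1 − r*) ]
n = [0.54 × 0.60] / [0.40 × 0.46]
n = 0.3240 / 0.1840 ≈ 1.7609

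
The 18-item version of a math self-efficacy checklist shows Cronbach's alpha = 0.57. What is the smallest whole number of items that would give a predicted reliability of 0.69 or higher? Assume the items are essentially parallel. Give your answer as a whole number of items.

n = 0.69(1 − 0.57) / [0.57(1 − 0.69)]
n = 0.2967 / 0.1767 ≈ 1.6791
Items needed = n × 18 = 1.6791 × 18 ≈ 30.22 → round up to 31

31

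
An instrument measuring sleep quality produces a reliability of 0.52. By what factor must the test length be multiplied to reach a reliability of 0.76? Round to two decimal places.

2.92

Invert Spearman-Brown to solve for n:
n = r_target (1 − r_old) / [ r_old (1 − r_target) ]
n = [0.76 × 0.48] / [0.52 × 0.24]
n = 0.3648 / 0.1248 ≈ 2.9231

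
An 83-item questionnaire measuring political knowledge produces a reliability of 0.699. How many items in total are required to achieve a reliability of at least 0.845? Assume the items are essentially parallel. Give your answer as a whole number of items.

195

Spearman-Brown solved for the length factor n:
n = r*(1 − r) / [ r (1 − r*) ]
n = 0.845 × (1 − 0.699) / [ 0.699 × (1 − 0.845) ]
  = 0.254345 / 0.108345 = 2.3475
So the test needs 2.3475 × 83 ≈ 194.84 items; rounding up, 195.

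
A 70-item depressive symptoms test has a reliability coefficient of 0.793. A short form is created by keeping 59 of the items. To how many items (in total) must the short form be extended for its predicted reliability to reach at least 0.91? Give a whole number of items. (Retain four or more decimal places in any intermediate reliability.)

First, r for the 59-item form: n = 59/70 = 0.8429, so r_59 = 0.8429·0.793/(1 + (0.8429 − 1)·0.793) = 0.7635
Then solve for n' with r_old = 0.7635, r_target = 0.91: n' = 0.91(1 − 0.7635)/[0.7635(1 − 0.91)] = 3.1320
Total items = 3.1320 × 59 = 184.79, rounded up to 185.

185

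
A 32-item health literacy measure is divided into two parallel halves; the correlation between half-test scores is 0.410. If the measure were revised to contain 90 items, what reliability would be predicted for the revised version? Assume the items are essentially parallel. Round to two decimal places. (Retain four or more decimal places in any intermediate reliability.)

0.80

Full-test reliability from the split-half r: r_full = 2(0.410)/(1 + 0.410) = 0.5816
Then adjust to 90 items: n = 90/32 = 2.8125
r_new = n·r_full / (1 + (n − 1)·r_full) = 1.6358 / 2.0541 ≈ 0.7964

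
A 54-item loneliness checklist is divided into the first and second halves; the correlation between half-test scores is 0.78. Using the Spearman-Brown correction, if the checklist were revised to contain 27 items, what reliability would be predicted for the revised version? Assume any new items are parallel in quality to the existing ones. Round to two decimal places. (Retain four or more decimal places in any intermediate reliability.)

0.78

Spearman-Brown correction (n = 2): r_full = 2·0.78/(1 + 0.78) = 0.8764
Length factor from 54 to 27 items: n = 27/54 = 0.5000
r_new = n·r_full / (1 + (n − 1)·r_full) = 0.4382 / 0.5618 ≈ 0.7800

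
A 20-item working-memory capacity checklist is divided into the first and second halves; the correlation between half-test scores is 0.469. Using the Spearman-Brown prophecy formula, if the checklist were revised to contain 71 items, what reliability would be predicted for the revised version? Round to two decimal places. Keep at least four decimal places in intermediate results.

First correct the split-half correlation to full-test reliability: r_full = 2 × 0.469 / (1 + 0.469) ≈ 0.6385
Then adjust to 71 items: n = 71/20 = 3.5500
r_new = n·r_full / (1 + (n − 1)·r_full) = 2.2667 / 2.6282 ≈ 0.8625

0.86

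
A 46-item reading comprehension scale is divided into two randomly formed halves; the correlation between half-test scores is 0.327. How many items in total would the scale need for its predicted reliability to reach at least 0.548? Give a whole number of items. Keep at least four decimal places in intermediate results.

Corrected full-test reliability: r_full = 2 × 0.327 / (1 + 0.327) ≈ 0.4928
Solve Spearman-Brown for n: n = 0.548(1 − 0.4928) / [0.4928(1 − 0.548)] = 1.2478
Required items = 1.2478 × 46 = 57.40, so 58 items.

58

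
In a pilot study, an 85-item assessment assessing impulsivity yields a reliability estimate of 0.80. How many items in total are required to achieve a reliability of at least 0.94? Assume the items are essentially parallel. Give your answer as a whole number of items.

n = 0.94 × (1 − 0.80) / [ 0.80 × (1 − 0.94) ]
n = 0.1880 / 0.0480 ≈ 3.9167
3.9167 × 85 = 332.92 → 333 items

333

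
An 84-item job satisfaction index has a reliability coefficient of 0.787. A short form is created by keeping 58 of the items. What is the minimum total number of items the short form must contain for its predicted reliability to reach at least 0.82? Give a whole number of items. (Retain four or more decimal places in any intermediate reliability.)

First, r for the 58-item form: n = 58/84 = 0.6905, so r_58 = 0.6905·0.787/(1 + (0.6905 − 1)·0.787) = 0.7184
Then solve for n' with r_old = 0.7184, r_target = 0.82: n' = 0.82(1 − 0.7184)/[0.7184(1 − 0.82)] = 1.7857
Items = 1.7857 × 58 ≈ 103.57 → 104

104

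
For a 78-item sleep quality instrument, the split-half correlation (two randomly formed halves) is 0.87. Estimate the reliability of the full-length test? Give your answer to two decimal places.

Each half is half the length of the full test, so the full test is n = 2 times a half.
r_full = 2(0.87) / (1 + 0.87)
       = 1.7400 / 1.8700 = 0.9305

0.93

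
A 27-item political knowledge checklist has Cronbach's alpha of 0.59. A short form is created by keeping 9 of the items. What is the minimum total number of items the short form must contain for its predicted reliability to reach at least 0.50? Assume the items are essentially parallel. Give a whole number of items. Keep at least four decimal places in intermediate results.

Short-form reliability: n = 9/27 = 0.3333; r_9 = n·r/(1+(n−1)r) ≈ 0.3242
Then solve for n' with r_old = 0.3242, r_target = 0.50: n' = 0.50(1 − 0.3242)/[0.3242(1 − 0.50)] = 2.0845
Total items = 2.0845 × 9 = 18.76, rounded up to 19.

19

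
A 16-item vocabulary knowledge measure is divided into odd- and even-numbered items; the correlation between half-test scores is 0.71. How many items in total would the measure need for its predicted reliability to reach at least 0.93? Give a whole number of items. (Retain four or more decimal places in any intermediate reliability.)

44

Corrected full-test reliability: r_full = 2 × 0.71 / (1 + 0.71) ≈ 0.8304
n = r_tgt(1 − r_full) / [r_full(1 − r_tgt)] = 0.93 × 0.1696 / (0.8304 × 0.07) ≈ 2.7135
Required items = 2.7135 × 16 = 43.42, so 44 items.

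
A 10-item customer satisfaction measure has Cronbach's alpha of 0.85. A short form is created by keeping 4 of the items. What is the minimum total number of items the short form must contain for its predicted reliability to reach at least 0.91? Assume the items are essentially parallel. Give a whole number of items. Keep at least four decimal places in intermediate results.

First, r for the 4-item form: n = 4/10 = 0.4000, so r_4 = 0.4000·0.85/(1 + (0.4000 − 1)·0.85) = 0.6939
Then solve for n' with r_old = 0.6939, r_target = 0.91: n' = 0.91(1 − 0.6939)/[0.6939(1 − 0.91)] = 4.4603
Total items = 4.4603 × 4 = 17.84, rounded up to 18.

18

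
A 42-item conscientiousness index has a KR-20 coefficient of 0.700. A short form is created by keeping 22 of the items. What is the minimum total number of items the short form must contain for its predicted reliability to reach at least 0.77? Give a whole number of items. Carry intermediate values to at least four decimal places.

61

Short-form reliability: n = 22/42 = 0.5238; r_22 = n·r/(1+(n−1)r) ≈ 0.5500
Then solve for n' with r_old = 0.5500, r_target = 0.77: n' = 0.77(1 − 0.5500)/[0.5500(1 − 0.77)] = 2.7391
Items = 2.7391 × 22 ≈ 60.26 → 61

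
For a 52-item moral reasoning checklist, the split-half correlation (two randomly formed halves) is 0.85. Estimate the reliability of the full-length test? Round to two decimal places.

0.92

The full test is twice the length of either half (n = 2).
r_full = 2r_hh / (1 + r_hh) = 2 × 0.85 / (1 + 0.85)
r_full = 1.7000 / 1.8500 ≈ 0.9189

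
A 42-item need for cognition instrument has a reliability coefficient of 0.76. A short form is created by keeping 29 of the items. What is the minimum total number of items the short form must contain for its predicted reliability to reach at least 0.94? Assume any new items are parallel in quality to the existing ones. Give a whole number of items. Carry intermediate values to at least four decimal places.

208

First, r for the 29-item form: n = 29/42 = 0.6905, so r_29 = 0.6905·0.76/(1 + (0.6905 − 1)·0.76) = 0.6862
Then solve for n' with r_old = 0.6862, r_target = 0.94: n' = 0.94(1 − 0.6862)/[0.6862(1 − 0.94)] = 7.1644
Total items = 7.1644 × 29 = 207.77, rounded up to 208.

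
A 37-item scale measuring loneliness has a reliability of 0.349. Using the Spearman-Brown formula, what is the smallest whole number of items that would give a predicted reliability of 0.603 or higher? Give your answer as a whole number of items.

105

n = 0.603 × (1 − 0.349) / [ 0.349 × (1 − 0.603) ]
n = 0.392553 / 0.138553 ≈ 2.8332
2.8332 × 37 = 104.83 → 105 items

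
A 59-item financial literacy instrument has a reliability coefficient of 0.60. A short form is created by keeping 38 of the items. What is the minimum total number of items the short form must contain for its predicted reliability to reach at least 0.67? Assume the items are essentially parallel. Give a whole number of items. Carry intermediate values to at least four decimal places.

First, r for the 38-item form: n = 38/59 = 0.6441, so r_38 = 0.6441·0.60/(1 + (0.6441 − 1)·0.60) = 0.4914
Then solve for n' with r_old = 0.4914, r_target = 0.67: n' = 0.67(1 − 0.4914)/[0.4914(1 − 0.67)] = 2.1014
Total items = 2.1014 × 38 = 79.85, rounded up to 80.

80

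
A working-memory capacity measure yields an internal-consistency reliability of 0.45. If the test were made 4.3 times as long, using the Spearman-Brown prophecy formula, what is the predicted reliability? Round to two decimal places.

Spearman-Brown: r_new = n·r / (1 + (n − 1)·r)
r_new = (4.3 × 0.45) / (1 + (4.3 − 1) × 0.45)
     = 1.9350 / 2.4850 = 0.7787

0.78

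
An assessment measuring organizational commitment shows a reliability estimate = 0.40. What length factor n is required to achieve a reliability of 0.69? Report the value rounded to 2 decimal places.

n = [0.69 × 0.60] / [0.40 × 0.31]
n = 0.4140 / 0.1240 ≈ 3.3387

3.34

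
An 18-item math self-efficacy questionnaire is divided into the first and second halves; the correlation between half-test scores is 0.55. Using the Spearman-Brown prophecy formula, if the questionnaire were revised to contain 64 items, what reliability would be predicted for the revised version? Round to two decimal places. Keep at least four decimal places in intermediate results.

0.90

Full-test reliability from the split-half r: r_full = 2(0.55)/(1 + 0.55) = 0.7097
Length factor from 18 to 64 items: n = 64/18 = 3.5556
r_new = n·r_full / (1 + (n − 1)·r_full) = 2.5234 / 2.8137 ≈ 0.8968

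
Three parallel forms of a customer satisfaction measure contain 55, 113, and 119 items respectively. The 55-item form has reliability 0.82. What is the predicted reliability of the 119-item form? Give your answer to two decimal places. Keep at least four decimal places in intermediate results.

The 113-item form is not needed; work directly from the 55-item form with n = 119/55 = 2.1636.
r_{119} = n·r / (1 + (n − 1)·r) = 1.7742 / 1.9542 ≈ 0.9079

0.91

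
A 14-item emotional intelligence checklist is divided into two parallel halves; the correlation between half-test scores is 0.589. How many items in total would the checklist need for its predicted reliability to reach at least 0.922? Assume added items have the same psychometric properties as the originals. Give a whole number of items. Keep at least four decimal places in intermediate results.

58

r_full = 2(0.589)/(1 + 0.589) = 0.7413
n = r_tgt(1 − r_full) / [r_full(1 − r_tgt)] = 0.922 × 0.2587 / (0.7413 × 0.078) ≈ 4.1251
Items = 4.1251 × 14 ≈ 57.75 → 58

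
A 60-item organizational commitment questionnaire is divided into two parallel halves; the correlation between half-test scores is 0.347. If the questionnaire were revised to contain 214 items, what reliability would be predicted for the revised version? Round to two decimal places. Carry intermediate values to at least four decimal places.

0.79

First correct the split-half correlation to full-test reliability: r_full = 2 × 0.347 / (1 + 0.347) ≈ 0.5152
Then adjust to 214 items: n = 214/60 = 3.5667
r_new = n·r_full / (1 + (n − 1)·r_full) = 1.8376 / 2.3224 ≈ 0.7913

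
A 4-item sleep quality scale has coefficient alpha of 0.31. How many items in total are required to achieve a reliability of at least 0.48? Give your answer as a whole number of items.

9

Rearranging the Spearman-Brown formula for n,
n = r_target (1 − r_old) / [ r_old (1 − r_target) ]
n = 0.48 × (1 − 0.31) / [ 0.31 × (1 − 0.48) ]
  = 0.3312 / 0.1612 = 2.0546
So the test needs 2.0546 × 4 ≈ 8.22 items; rounding up, 9.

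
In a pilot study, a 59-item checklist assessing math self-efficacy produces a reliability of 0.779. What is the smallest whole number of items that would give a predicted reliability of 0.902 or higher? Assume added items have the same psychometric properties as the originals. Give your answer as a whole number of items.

Spearman-Brown solved for the length factor n:
n = r*(1 − r) / [ r (1 − r*) ]
n = 0.902(1 − 0.779) / [0.779(1 − 0.902)]
n = 0.199342 / 0.076342 ≈ 2.6112
Items needed = n × 59 = 2.6112 × 59 ≈ 154.06 → round up to 155

155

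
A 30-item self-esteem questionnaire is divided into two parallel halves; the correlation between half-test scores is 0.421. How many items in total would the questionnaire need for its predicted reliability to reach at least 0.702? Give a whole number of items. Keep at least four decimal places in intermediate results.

49

r_full = 2(0.421)/(1 + 0.421) = 0.5925
Solve Spearman-Brown for n: n = 0.702(1 − 0.5925) / [0.5925(1 − 0.702)] = 1.6202
Items = 1.6202 × 30 ≈ 48.61 → 49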